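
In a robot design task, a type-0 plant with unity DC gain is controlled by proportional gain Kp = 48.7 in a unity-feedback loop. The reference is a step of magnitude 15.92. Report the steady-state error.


e_ss = R/(1 + Kp) = 15.92/(1 + 48.7) = 15.92/49.7000 = 0.3203

0.3203


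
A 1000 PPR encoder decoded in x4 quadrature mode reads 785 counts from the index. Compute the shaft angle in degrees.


angle = counts * 360 / (PPR*4) = 785 * 360 / 4000 = 70.6500

70.6500 degrees


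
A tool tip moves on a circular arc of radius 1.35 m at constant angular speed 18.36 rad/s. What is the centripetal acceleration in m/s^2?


a_c = omega^2 * r = 18.36^2 * 1.35 = 455.0710

455.0710 m/s^2


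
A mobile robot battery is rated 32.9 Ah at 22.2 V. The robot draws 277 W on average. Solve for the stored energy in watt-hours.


E = capacity * V = 32.9*22.2 = 730.3800

730.3800 Wh


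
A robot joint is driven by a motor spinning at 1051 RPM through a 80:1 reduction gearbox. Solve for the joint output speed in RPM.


omega_joint = omega_motor / N = 1051 / 80 = 13.1375

13.1375 RPM


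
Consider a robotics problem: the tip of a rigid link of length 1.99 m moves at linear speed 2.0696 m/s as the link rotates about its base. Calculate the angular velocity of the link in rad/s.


omega = v / L = 2.0696 / 1.99 = 1.0400

1.0400 rad/s


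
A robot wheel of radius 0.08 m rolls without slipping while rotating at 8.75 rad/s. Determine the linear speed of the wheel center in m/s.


v = omega * r = 8.75 * 0.08 = 0.7000

0.7000 m/s


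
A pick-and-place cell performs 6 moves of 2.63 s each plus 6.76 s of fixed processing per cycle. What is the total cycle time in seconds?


T = 6*2.63 + 6.76 = 22.5400

22.5400 s


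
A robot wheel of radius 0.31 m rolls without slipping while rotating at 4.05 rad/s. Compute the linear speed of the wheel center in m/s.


v = omega * r = 4.05 * 0.31 = 1.2555

1.2555 m/s


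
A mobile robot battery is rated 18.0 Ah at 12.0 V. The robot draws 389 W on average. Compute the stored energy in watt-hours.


E = capacity * V = 18.0*12.0 = 216.0000

216.0000 Wh


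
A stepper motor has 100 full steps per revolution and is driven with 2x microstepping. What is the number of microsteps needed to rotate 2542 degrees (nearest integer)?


step_size = 360/(100*2) = 360/200 = 1.800000 deg
n = 2542/(360/200) = 2542*200/360 = 1412.2222 -> 1412

1412 steps


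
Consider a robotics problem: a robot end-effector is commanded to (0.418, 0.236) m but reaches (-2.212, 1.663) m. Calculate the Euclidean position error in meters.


dx = -2.212 - (0.418) = -2.6300, dy = 1.663 - (0.236) = 1.4270
err = sqrt(6.916900 + 2.036329) = 2.9922

2.9922 m


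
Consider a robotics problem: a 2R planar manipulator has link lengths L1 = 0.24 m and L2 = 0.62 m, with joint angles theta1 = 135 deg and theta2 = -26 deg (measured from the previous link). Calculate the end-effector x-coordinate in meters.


x = L1*cos(th1) + L2*cos(th1+th2) = 0.24*cos(135 deg) + 0.62*cos(109 deg) = -0.3716

-0.3716 m


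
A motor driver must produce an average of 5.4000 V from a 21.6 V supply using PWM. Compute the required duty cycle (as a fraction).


D = V_avg/V_supply = 5.4000/21.6 = 0.2500

0.2500


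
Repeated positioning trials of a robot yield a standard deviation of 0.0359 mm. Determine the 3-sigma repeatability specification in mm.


repeatability = 3*sigma = 3*0.0359 = 0.1077

0.1077 mm


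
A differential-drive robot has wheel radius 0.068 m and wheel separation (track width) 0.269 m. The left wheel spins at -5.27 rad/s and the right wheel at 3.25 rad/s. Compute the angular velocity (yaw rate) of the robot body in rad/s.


omega = r*(wR - wL)/L = 0.068*(3.25 - (-5.27))/0.269 = 2.1538

2.1538 rad/s


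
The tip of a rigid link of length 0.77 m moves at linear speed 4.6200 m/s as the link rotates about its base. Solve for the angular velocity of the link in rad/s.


omega = v / L = 4.6200 / 0.77 = 6.0000

6.0000 rad/s


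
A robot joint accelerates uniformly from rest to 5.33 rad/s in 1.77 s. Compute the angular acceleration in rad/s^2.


alpha = delta_omega / t = 5.33 / 1.77 = 3.0113

3.0113 rad/s^2


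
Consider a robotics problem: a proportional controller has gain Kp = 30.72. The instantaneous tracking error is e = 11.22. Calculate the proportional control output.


u_P = Kp * e = 30.72 * 11.22 = 344.6784

344.6784


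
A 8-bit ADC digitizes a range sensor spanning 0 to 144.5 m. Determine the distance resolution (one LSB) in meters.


res = range / 2^n = 144.5/2^8 = 144.5/256 = 0.5645

0.5645 m


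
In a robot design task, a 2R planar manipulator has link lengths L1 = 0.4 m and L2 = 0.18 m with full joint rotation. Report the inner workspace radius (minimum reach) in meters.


r_min = |L1 - L2| = |0.4 - 0.18| = 0.2200

0.2200 m


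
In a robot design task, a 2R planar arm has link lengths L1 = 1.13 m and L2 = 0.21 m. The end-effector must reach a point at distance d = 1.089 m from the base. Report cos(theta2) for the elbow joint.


cos(th2) = (d^2 - L1^2 - L2^2)/(2*L1*L2) = (1.089^2 - 1.13^2 - 0.21^2)/(2*1.13*0.21) = -0.2846

-0.2846


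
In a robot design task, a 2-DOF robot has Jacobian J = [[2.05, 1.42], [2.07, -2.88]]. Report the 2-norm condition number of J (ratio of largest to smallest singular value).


JJ^T eigenvalues: trace(JJ^T) = 18.7982, det(JJ^T) = det(J)^2 = 78.20572356
s_max^2 = (18.7982 + sqrt(40.54942900))/2 = 12.58302168
s_min^2 = (18.7982 - sqrt(40.54942900))/2 = 6.21517832
kappa = s_max/s_min = sqrt(12.58302168/6.21517832) = 1.4229

1.4229


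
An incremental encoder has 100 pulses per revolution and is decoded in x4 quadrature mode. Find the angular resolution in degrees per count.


resolution = 360 / (PPR * 4) = 360 / 400 = 0.9000

0.9000 degrees


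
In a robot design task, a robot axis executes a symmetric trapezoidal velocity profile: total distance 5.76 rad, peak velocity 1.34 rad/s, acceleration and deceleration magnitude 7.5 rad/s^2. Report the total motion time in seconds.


t_acc = v/a = 1.34/7.5 = 0.178667 s
d_acc = v^2/(2a) = 0.119707 rad (each ramp)
d_cruise = 5.76 - 2*0.119707 = 5.520586 rad
t_cruise = 5.520586/1.34 = 4.119840 s
t_total = 2*0.178667 + 4.119840 = 4.4772

4.4772 s


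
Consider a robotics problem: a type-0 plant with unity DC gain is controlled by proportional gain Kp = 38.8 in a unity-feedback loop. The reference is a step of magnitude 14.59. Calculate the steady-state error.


e_ss = R/(1 + Kp) = 14.59/(1 + 38.8) = 14.59/39.8000 = 0.3666

0.3666


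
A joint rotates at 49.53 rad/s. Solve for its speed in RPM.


RPM = 49.53 * 60/(2*pi) = 472.9767

472.9767 RPM


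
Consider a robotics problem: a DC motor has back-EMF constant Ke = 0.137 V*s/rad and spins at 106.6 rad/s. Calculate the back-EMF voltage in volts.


V_emf = Ke * omega = 0.137*106.6 = 14.6042

14.6042 V


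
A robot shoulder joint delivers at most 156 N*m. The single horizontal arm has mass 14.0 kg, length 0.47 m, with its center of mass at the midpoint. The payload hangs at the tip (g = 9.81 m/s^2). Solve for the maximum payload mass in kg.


tau_arm = m_arm*g*(L/2) = 14.0*9.81*0.47/2 = 32.2749 N*m
tau_payload = tau_max - tau_arm = 156 - 32.2749 = 123.7251
m_payload = tau_payload / (g*L) = 123.7251 / (9.81*0.47) = 26.8343

26.8343 kg


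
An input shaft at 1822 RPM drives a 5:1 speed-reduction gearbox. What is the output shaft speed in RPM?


omega_out = omega_in / N = 1822 / 5 = 364.4000

364.4000 RPM


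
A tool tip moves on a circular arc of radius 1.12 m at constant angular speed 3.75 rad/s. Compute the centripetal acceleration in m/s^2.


a_c = omega^2 * r = 3.75^2 * 1.12 = 15.7500

15.7500 m/s^2


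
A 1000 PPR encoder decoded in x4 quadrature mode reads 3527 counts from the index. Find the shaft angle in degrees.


angle = counts * 360 / (PPR*4) = 3527 * 360 / 4000 = 317.4300

317.4300 degrees


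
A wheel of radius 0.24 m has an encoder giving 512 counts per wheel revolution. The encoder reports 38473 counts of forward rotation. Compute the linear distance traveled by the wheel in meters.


revs = 38473/512 = 75.142578
d = revs * 2*pi*r = 75.142578 * 2*pi*0.24 = 113.3123

113.3123 m


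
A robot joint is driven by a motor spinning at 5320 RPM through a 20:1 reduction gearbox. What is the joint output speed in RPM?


omega_joint = omega_motor / N = 5320 / 20 = 266.0000

266.0000 RPM


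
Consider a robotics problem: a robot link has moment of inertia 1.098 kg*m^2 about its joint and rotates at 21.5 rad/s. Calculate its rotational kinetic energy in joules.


KE = (1/2)*I*omega^2 = 0.5*1.098*21.5^2 = 253.7753

253.7753 J


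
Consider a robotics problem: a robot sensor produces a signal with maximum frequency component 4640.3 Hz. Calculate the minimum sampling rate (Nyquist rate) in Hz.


f_s,min = 2*f_max = 2*4640.3 = 9280.6000

9280.6000 Hz


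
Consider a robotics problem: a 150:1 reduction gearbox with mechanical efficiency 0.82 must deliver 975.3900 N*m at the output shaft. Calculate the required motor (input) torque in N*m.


tau_in = tau_out / (N * eta) = 975.3900 / (150 * 0.82) = 7.9300

7.9300 N*m


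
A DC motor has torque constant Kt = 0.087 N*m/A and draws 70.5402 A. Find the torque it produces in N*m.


tau = Kt * I = 0.087*70.5402 = 6.1370

6.1370 N*m


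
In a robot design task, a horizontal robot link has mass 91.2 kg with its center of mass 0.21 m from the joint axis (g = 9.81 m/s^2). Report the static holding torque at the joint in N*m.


tau = m*g*L = 91.2 * 9.81 * 0.21 = 187.8811

187.8811 N*m


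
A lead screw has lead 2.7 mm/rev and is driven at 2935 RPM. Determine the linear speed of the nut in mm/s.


v = lead * (RPM/60) = 2.7*2935/60 = 132.0750

132.0750 mm/s


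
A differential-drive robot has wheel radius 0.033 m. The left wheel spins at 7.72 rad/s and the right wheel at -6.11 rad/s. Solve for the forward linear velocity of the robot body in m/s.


v = r*(wR + wL)/2 = 0.033*(-6.11 + 7.72)/2 = 0.0266

0.0266 m/s


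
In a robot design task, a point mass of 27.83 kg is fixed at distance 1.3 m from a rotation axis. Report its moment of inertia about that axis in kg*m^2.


I = m*r^2 = 27.83*1.3^2 = 47.0327

47.0327 kg*m^2


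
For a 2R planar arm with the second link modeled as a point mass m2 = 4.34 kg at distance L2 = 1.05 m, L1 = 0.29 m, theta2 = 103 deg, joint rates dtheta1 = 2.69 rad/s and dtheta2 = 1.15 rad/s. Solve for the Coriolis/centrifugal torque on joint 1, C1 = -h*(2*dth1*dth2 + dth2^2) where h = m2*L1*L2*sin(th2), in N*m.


h = m2*L1*L2*sin(th2) = 4.34*0.29*1.05*sin(103 deg) = 1.287659
C1 = -h*(2*2.69*1.15 + 1.15^2) = -1.287659*7.5095 = -9.6697

-9.6697 N*m


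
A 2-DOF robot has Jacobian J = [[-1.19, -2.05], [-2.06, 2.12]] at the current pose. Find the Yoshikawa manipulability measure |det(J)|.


det(J) = -1.19*2.12 - (-2.05)*(-2.06) = -6.7458
|det(J)| = 6.7458

6.7458


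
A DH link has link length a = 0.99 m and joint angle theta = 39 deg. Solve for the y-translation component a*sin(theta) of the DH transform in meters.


a*sin(theta) = 0.99*sin(39 deg) = 0.6230

0.6230 m


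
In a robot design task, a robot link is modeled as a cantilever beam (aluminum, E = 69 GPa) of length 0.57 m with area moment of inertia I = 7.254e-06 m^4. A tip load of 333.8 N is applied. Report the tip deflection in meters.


delta = F*L^3/(3*E*I) = 333.8*0.57^3/(3*6.900e+10*7.254e-06)
      = 61.8174234/1501578 = 4.1168e-05

4.1168e-05 m


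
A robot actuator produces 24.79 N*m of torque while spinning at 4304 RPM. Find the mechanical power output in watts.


omega = 4304 * 2*pi/60 = 450.713826 rad/s
P = tau * omega = 24.79 * 450.713826 = 11173.1957

11173.1957 W


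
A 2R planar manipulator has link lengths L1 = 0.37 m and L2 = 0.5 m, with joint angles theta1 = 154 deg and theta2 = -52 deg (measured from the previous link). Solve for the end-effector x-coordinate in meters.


x = L1*cos(th1) + L2*cos(th1+th2) = 0.37*cos(154 deg) + 0.5*cos(102 deg) = -0.4365

-0.4365 m


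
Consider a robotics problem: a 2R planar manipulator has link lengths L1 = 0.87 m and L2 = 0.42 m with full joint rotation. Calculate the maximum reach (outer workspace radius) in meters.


r_max = L1 + L2 = 0.87 + 0.42 = 1.2900

1.2900 m


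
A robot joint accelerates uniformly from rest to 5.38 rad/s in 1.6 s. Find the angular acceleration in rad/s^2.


alpha = delta_omega / t = 5.38 / 1.6 = 3.3625

3.3625 rad/s^2


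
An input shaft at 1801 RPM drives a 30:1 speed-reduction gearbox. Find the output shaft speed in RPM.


omega_out = omega_in / N = 1801 / 30 = 60.0333

60.0333 RPM


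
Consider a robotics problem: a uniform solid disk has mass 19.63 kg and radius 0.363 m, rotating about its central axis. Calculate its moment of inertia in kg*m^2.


I = (1/2)*m*R^2 = 0.5*19.63*0.363^2 = 1.2933

1.2933 kg*m^2


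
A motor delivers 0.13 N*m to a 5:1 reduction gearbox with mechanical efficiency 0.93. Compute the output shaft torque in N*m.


tau_out = tau_in * N * eta = 0.13 * 5 * 0.93 = 0.6045

0.6045 N*m


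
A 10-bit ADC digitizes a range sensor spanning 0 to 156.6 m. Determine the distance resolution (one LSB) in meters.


res = range / 2^n = 156.6/2^10 = 156.6/1024 = 0.1529

0.1529 m


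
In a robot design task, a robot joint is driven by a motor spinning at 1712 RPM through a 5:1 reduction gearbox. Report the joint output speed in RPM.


omega_joint = omega_motor / N = 1712 / 5 = 342.4000

342.4000 RPM


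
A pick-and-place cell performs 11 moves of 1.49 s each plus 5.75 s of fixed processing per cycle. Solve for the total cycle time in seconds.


T = 11*1.49 + 5.75 = 22.1400

22.1400 s


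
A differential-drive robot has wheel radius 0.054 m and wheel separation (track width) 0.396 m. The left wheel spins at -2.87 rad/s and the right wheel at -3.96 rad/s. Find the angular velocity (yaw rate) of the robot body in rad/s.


omega = r*(wR - wL)/L = 0.054*(-3.96 - (-2.87))/0.396 = -0.1486

-0.1486 rad/s


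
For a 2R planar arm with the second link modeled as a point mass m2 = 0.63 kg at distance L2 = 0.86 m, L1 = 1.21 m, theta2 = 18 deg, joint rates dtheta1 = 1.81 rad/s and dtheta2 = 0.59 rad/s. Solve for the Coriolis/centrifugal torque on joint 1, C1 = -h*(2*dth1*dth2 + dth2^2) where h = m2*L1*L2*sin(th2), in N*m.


h = m2*L1*L2*sin(th2) = 0.63*1.21*0.86*sin(18 deg) = 0.202585
C1 = -h*(2*1.81*0.59 + 0.59^2) = -0.202585*2.4839 = -0.5032

-0.5032 N*m


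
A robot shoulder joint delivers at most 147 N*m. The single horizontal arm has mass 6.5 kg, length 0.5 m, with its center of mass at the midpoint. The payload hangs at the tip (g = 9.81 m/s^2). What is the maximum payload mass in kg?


tau_arm = m_arm*g*(L/2) = 6.5*9.81*0.5/2 = 15.9413 N*m
tau_payload = tau_max - tau_arm = 147 - 15.9413 = 131.0587
m_payload = tau_payload / (g*L) = 131.0587 / (9.81*0.5) = 26.7194

26.7194 kg


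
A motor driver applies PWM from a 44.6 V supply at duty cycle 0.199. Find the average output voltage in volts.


V_avg = V_supply * D = 44.6*0.199 = 8.8754

8.8754 V


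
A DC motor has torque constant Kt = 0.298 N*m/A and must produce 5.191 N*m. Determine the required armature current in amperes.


I = tau / Kt = 5.191/0.298 = 17.4195

17.4195 A


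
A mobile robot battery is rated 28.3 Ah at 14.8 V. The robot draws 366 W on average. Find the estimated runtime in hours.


E = 28.3*14.8 = 418.8400 Wh
t = E/P = 418.8400/366 = 1.1444

1.1444 hours


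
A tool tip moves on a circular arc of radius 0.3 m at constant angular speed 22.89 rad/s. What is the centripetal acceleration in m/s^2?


a_c = omega^2 * r = 22.89^2 * 0.3 = 157.1856

157.1856 m/s^2


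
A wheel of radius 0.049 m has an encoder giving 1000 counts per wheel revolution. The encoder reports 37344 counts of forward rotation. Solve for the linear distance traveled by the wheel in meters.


revs = 37344/1000 = 37.344000
d = revs * 2*pi*r = 37.344000 * 2*pi*0.049 = 11.4973

11.4973 m


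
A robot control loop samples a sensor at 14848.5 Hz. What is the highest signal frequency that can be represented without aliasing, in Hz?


f_max = f_s/2 = 14848.5/2 = 7424.2500

7424.2500 Hz


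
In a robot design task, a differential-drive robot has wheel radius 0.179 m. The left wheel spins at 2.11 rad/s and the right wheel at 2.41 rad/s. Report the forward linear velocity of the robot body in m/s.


v = r*(wR + wL)/2 = 0.179*(2.41 + 2.11)/2 = 0.4045

0.4045 m/s


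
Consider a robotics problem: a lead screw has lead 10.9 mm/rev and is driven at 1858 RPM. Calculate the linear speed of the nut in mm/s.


v = lead * (RPM/60) = 10.9*1858/60 = 337.5367

337.5367 mm/s


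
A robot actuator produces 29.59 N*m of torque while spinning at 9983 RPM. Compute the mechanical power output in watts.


omega = 9983 * 2*pi/60 = 1045.417315 rad/s
P = tau * omega = 29.59 * 1045.417315 = 30933.8984

30933.8984 W


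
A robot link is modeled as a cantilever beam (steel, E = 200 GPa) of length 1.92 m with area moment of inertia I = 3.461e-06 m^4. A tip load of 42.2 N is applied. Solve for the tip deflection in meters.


delta = F*L^3/(3*E*I) = 42.2*1.92^3/(3*2.000e+11*3.461e-06)
      = 298.6868736/2076600 = 1.4383e-04

1.4383e-04 m


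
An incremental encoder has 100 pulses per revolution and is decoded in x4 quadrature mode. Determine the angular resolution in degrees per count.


resolution = 360 / (PPR * 4) = 360 / 400 = 0.9000

0.9000 degrees


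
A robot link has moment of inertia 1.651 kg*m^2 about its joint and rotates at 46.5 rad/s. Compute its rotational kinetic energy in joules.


KE = (1/2)*I*omega^2 = 0.5*1.651*46.5^2 = 1784.9374

1784.9374 J


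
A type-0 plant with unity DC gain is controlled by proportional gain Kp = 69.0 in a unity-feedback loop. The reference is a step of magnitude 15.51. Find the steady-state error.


e_ss = R/(1 + Kp) = 15.51/(1 + 69.0) = 15.51/70.0000 = 0.2216

0.2216


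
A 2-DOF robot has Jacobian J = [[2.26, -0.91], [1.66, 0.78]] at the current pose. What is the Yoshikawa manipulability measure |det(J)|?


det(J) = 2.26*0.78 - (-0.91)*(1.66) = 3.2734
|det(J)| = 3.2734

3.2734


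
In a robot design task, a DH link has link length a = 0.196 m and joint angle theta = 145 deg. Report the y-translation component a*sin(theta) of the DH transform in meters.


a*sin(theta) = 0.196*sin(145 deg) = 0.1124

0.1124 m


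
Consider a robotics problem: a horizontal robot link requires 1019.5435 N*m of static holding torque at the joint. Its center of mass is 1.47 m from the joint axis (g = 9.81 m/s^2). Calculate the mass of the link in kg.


m = tau / (g*L) = 1019.5435 / (9.81 * 1.47) = 70.7000

70.7000 kg


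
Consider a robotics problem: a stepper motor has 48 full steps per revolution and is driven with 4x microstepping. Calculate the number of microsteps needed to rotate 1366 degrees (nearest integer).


step_size = 360/(48*4) = 360/192 = 1.875000 deg
n = 1366/(360/192) = 1366*192/360 = 728.5333 -> 729

729 steps


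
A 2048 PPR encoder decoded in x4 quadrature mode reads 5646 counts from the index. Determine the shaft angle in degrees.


angle = counts * 360 / (PPR*4) = 5646 * 360 / 8192 = 248.1152

248.1152 degrees


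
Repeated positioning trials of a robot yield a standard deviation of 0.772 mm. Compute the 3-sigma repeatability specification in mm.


repeatability = 3*sigma = 3*0.772 = 2.3160

2.3160 mm


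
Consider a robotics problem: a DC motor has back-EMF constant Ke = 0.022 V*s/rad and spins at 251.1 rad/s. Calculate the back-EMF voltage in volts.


V_emf = Ke * omega = 0.022*251.1 = 5.5242

5.5242 V


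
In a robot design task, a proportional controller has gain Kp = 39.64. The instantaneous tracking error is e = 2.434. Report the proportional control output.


u_P = Kp * e = 39.64 * 2.434 = 96.4838

96.4838


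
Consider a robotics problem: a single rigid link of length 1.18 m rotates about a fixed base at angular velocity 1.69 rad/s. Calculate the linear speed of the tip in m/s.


v = L*omega = 1.18 * 1.69 = 1.9942

1.9942 m/s


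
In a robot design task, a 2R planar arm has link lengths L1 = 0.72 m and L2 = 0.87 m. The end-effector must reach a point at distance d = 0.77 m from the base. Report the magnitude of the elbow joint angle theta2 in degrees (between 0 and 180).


cos(th2) = (d^2 - L1^2 - L2^2)/(2*L1*L2) = (0.77^2 - 0.72^2 - 0.87^2)/(2*0.72*0.87) = -0.54469987
th2 = acos(-0.54469987) = 123.0042 deg

123.0042 degrees


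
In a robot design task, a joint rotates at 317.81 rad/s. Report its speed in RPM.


RPM = 317.81 * 60/(2*pi) = 3034.8619

3034.8619 RPM


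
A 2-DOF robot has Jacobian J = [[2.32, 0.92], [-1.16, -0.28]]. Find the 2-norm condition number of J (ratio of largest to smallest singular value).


JJ^T eigenvalues: trace(JJ^T) = 7.6528, det(JJ^T) = det(J)^2 = 0.17438976
s_max^2 = (7.6528 + sqrt(57.86778880))/2 = 7.62994403
s_min^2 = (7.6528 - sqrt(57.86778880))/2 = 0.02285597
kappa = s_max/s_min = sqrt(7.62994403/0.02285597) = 18.2709

18.2709


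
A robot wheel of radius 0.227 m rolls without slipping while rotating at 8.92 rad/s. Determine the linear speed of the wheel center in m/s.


v = omega * r = 8.92 * 0.227 = 2.0248

2.0248 m/s


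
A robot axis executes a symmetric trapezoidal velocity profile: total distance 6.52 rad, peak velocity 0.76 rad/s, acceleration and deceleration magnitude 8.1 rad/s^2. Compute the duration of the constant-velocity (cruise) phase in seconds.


t_acc = v/a = 0.093827 s, d_acc = v^2/(2a) = 0.035654 rad each
d_cruise = 6.52 - 2*0.035654 = 6.448692 rad
t_cruise = d_cruise/v = 6.448692/0.76 = 8.4851

8.4851 s


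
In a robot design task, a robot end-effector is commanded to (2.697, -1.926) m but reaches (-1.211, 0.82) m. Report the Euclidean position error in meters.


dx = -1.211 - (2.697) = -3.9080, dy = 0.82 - (-1.926) = 2.7460
err = sqrt(15.272464 + 7.540516) = 4.7763

4.7763 m


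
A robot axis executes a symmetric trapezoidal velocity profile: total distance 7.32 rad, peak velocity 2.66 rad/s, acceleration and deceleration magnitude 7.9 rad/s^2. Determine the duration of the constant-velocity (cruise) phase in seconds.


t_acc = v/a = 0.336709 s, d_acc = v^2/(2a) = 0.447823 rad each
d_cruise = 7.32 - 2*0.447823 = 6.424354 rad
t_cruise = d_cruise/v = 6.424354/2.66 = 2.4152

2.4152 s


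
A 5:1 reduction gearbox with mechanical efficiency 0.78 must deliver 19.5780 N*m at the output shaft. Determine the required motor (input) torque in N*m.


tau_in = tau_out / (N * eta) = 19.5780 / (5 * 0.78) = 5.0200

5.0200 N*m


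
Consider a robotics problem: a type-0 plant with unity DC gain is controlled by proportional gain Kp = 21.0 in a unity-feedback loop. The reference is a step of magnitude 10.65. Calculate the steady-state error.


e_ss = R/(1 + Kp) = 10.65/(1 + 21.0) = 10.65/22.0000 = 0.4841

0.4841


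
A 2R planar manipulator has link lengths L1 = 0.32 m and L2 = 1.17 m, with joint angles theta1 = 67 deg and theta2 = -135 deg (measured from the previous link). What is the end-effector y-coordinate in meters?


y = L1*sin(th1) + L2*sin(th1+th2) = 0.32*sin(67 deg) + 1.17*sin(-68 deg) = -0.7902

-0.7902 m


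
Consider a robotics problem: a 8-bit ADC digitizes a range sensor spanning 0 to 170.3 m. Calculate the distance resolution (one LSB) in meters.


res = range / 2^n = 170.3/2^8 = 170.3/256 = 0.6652

0.6652 m


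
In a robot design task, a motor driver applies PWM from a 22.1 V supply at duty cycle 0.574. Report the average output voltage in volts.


V_avg = V_supply * D = 22.1*0.574 = 12.6854

12.6854 V


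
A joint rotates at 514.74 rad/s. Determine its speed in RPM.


RPM = 514.74 * 60/(2*pi) = 4915.4049

4915.4049 RPM


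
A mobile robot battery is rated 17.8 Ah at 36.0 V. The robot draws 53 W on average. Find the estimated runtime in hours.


E = 17.8*36.0 = 640.8000 Wh
t = E/P = 640.8000/53 = 12.0906

12.0906 hours


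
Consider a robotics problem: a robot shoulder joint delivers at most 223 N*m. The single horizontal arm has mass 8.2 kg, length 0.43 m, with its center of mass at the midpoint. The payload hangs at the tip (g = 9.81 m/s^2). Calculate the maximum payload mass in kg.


tau_arm = m_arm*g*(L/2) = 8.2*9.81*0.43/2 = 17.2950 N*m
tau_payload = tau_max - tau_arm = 223 - 17.2950 = 205.7050
m_payload = tau_payload / (g*L) = 205.7050 / (9.81*0.43) = 48.7649

48.7649 kg


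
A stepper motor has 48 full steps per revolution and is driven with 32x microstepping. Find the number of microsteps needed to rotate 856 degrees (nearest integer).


step_size = 360/(48*32) = 360/1536 = 0.234375 deg
n = 856/(360/1536) = 856*1536/360 = 3652.2667 -> 3652

3652 steps


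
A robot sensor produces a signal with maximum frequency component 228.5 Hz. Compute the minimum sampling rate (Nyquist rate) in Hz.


f_s,min = 2*f_max = 2*228.5 = 457.0000

457.0000 Hz


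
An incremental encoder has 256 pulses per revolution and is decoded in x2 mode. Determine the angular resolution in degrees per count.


resolution = 360 / (PPR * 2) = 360 / 512 = 0.7031

0.7031 degrees


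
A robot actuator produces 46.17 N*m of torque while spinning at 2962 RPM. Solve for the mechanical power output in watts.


omega = 2962 * 2*pi/60 = 310.179915 rad/s
P = tau * omega = 46.17 * 310.179915 = 14321.0067

14321.0067 W


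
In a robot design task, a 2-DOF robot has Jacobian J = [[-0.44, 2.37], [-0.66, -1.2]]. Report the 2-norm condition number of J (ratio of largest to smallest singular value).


JJ^T eigenvalues: trace(JJ^T) = 7.6861, det(JJ^T) = det(J)^2 = 4.37730084
s_max^2 = (7.6861 + sqrt(41.56692985))/2 = 7.06667102
s_min^2 = (7.6861 - sqrt(41.56692985))/2 = 0.61942898
kappa = s_max/s_min = sqrt(7.06667102/0.61942898) = 3.3776

3.3776


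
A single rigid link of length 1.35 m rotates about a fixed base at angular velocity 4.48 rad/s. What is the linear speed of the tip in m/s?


v = L*omega = 1.35 * 4.48 = 6.0480

6.0480 m/s


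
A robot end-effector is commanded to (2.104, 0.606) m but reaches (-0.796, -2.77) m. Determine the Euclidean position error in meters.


dx = -0.796 - (2.104) = -2.9000, dy = -2.77 - (0.606) = -3.3760
err = sqrt(8.410000 + 11.397376) = 4.4505

4.4505 m


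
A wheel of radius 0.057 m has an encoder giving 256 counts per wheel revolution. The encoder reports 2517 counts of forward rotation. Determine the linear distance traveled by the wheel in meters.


revs = 2517/256 = 9.832031
d = revs * 2*pi*r = 9.832031 * 2*pi*0.057 = 3.5213

3.5213 m


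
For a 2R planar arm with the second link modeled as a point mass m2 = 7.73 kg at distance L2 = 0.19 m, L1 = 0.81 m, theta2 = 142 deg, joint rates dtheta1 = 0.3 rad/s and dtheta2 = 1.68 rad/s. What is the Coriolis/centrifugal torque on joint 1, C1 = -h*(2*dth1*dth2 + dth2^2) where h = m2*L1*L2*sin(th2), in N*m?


h = m2*L1*L2*sin(th2) = 7.73*0.81*0.19*sin(142 deg) = 0.732420
C1 = -h*(2*0.3*1.68 + 1.68^2) = -0.732420*3.8304 = -2.8055

-2.8055 N*m


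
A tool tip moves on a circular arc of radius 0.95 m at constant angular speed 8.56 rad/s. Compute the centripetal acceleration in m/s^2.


a_c = omega^2 * r = 8.56^2 * 0.95 = 69.6099

69.6099 m/s^2


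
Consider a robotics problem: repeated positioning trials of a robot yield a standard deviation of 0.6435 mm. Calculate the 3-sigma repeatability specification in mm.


repeatability = 3*sigma = 3*0.6435 = 1.9305

1.9305 mm


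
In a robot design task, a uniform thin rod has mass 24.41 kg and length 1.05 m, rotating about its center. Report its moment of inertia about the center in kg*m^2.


I = (1/12)*m*L^2 = (1/12)*24.41*1.05^2 = 2.2427

2.2427 kg*m^2


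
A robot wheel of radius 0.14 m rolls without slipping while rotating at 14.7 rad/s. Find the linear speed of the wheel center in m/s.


v = omega * r = 14.7 * 0.14 = 2.0580

2.0580 m/s


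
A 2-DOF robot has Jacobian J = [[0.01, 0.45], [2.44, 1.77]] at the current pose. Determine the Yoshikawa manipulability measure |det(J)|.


det(J) = 0.01*1.77 - (0.45)*(2.44) = -1.0803
|det(J)| = 1.0803

1.0803


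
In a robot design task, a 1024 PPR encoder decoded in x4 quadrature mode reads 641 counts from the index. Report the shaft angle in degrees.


angle = counts * 360 / (PPR*4) = 641 * 360 / 4096 = 56.3379

56.3379 degrees


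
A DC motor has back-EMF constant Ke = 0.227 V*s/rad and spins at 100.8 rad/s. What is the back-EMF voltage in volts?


V_emf = Ke * omega = 0.227*100.8 = 22.8816

22.8816 V


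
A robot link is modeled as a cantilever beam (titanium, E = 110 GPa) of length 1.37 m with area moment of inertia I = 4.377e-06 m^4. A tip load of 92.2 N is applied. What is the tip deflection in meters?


delta = F*L^3/(3*E*I) = 92.2*1.37^3/(3*1.100e+11*4.377e-06)
      = 237.0787466/1444410 = 1.6414e-04

1.6414e-04 m


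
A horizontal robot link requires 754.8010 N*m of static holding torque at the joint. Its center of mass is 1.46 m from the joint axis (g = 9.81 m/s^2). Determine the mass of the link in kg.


m = tau / (g*L) = 754.8010 / (9.81 * 1.46) = 52.7000

52.7000 kg


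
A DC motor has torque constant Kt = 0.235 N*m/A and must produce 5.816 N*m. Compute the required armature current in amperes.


I = tau / Kt = 5.816/0.235 = 24.7489

24.7489 A


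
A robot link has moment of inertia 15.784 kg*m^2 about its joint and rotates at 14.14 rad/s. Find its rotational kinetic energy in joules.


KE = (1/2)*I*omega^2 = 0.5*15.784*14.14^2 = 1577.9233

1577.9233 J


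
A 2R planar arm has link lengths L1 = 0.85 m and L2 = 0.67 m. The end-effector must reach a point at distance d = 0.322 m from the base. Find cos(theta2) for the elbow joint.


cos(th2) = (d^2 - L1^2 - L2^2)/(2*L1*L2) = (0.322^2 - 0.85^2 - 0.67^2)/(2*0.85*0.67) = -0.9374

-0.9374


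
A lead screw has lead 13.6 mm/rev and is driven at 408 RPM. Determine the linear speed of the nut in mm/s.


v = lead * (RPM/60) = 13.6*408/60 = 92.4800

92.4800 mm/s


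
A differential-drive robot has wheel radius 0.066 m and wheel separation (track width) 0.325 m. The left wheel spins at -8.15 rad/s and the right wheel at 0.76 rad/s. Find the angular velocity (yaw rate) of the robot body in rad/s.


omega = r*(wR - wL)/L = 0.066*(0.76 - (-8.15))/0.325 = 1.8094

1.8094 rad/s


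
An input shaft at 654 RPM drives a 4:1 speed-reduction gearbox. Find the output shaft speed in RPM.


omega_out = omega_in / N = 654 / 4 = 163.5000

163.5000 RPM


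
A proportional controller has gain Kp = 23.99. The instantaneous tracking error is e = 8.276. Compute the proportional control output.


u_P = Kp * e = 23.99 * 8.276 = 198.5412

198.5412


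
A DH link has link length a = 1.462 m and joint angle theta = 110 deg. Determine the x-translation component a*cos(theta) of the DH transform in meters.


a*cos(theta) = 1.462*cos(110 deg) = -0.5000

-0.5000 m


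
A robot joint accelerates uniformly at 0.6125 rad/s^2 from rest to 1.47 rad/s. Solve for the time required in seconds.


t = delta_omega / alpha = 1.47 / 0.6125 = 2.4000

2.4000 s


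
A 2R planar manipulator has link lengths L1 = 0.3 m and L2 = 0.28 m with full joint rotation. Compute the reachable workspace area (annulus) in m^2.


r_max = L1 + L2 = 0.5800, r_min = |L1 - L2| = 0.0200
A = pi*(r_max^2 - r_min^2) = pi*(0.3364 - 0.0004) = 1.0556

1.0556 m^2


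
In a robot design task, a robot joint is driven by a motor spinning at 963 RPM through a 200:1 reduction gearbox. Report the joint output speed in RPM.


omega_joint = omega_motor / N = 963 / 200 = 4.8150

4.8150 RPM


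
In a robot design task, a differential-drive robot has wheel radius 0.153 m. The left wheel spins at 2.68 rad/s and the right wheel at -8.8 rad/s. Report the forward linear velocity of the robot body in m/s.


v = r*(wR + wL)/2 = 0.153*(-8.8 + 2.68)/2 = -0.4682

-0.4682 m/s


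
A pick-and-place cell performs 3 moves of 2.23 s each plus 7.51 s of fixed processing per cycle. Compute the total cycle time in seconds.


T = 3*2.23 + 7.51 = 14.2000

14.2000 s


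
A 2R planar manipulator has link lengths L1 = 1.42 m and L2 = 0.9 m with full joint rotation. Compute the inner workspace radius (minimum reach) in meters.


r_min = |L1 - L2| = |1.42 - 0.9| = 0.5200

0.5200 m


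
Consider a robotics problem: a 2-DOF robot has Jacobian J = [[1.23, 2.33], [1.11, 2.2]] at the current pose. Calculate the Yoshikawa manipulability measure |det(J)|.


det(J) = 1.23*2.2 - (2.33)*(1.11) = 0.1197
|det(J)| = 0.1197

0.1197


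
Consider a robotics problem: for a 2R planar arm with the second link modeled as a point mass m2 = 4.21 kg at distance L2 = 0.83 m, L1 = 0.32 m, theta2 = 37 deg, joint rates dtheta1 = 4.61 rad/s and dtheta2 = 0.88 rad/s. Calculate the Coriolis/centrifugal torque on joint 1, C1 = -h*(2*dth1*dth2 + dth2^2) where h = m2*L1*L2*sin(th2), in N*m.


h = m2*L1*L2*sin(th2) = 4.21*0.32*0.83*sin(37 deg) = 0.672935
C1 = -h*(2*4.61*0.88 + 0.88^2) = -0.672935*8.8880 = -5.9810

-5.9810 N*m


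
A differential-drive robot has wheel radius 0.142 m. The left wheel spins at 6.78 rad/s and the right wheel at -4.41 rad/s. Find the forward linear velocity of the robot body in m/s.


v = r*(wR + wL)/2 = 0.142*(-4.41 + 6.78)/2 = 0.1683

0.1683 m/s


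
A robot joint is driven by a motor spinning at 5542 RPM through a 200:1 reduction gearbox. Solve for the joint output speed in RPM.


omega_joint = omega_motor / N = 5542 / 200 = 27.7100

27.7100 RPM


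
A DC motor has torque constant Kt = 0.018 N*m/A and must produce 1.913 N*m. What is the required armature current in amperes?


I = tau / Kt = 1.913/0.018 = 106.2778

106.2778 A


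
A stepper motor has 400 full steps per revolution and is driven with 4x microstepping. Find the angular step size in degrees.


step = 360/(400*4) = 360/1600 = 0.2250

0.2250 degrees


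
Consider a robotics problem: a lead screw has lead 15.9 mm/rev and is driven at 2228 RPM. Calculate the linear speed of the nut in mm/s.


v = lead * (RPM/60) = 15.9*2228/60 = 590.4200

590.4200 mm/s


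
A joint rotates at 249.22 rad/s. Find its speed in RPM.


RPM = 249.22 * 60/(2*pi) = 2379.8757

2379.8757 RPM


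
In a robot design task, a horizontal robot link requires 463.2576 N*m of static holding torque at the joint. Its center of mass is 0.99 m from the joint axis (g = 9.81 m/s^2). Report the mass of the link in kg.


m = tau / (g*L) = 463.2576 / (9.81 * 0.99) = 47.7000

47.7000 kg


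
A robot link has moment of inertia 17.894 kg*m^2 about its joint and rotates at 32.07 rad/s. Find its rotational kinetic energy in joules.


KE = (1/2)*I*omega^2 = 0.5*17.894*32.07^2 = 9201.8544

9201.8544 J


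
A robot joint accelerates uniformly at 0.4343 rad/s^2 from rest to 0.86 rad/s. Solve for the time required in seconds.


t = delta_omega / alpha = 0.86 / 0.4343 = 1.9802

1.9802 s


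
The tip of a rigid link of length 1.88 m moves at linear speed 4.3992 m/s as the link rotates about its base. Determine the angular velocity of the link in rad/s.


omega = v / L = 4.3992 / 1.88 = 2.3400

2.3400 rad/s


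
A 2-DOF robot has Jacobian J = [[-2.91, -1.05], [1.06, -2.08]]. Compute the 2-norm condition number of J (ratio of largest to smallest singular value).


JJ^T eigenvalues: trace(JJ^T) = 15.0206, det(JJ^T) = det(J)^2 = 51.34868964
s_max^2 = (15.0206 + sqrt(20.22366580))/2 = 9.75883651
s_min^2 = (15.0206 - sqrt(20.22366580))/2 = 5.26176349
kappa = s_max/s_min = sqrt(9.75883651/5.26176349) = 1.3619

1.3619


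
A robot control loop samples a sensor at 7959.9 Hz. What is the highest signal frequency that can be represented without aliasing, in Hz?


f_max = f_s/2 = 7959.9/2 = 3979.9500

3979.9500 Hz


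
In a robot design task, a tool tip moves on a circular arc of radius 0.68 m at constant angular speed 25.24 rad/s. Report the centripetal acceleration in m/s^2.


a_c = omega^2 * r = 25.24^2 * 0.68 = 433.1992

433.1992 m/s^2


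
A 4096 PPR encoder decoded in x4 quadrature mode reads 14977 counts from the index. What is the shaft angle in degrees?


angle = counts * 360 / (PPR*4) = 14977 * 360 / 16384 = 329.0845

329.0845 degrees


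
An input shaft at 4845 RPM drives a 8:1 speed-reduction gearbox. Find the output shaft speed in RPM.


omega_out = omega_in / N = 4845 / 8 = 605.6250

605.6250 RPM


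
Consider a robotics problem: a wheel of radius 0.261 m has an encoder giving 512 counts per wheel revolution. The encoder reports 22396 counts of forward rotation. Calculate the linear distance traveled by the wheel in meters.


revs = 22396/512 = 43.742188
d = revs * 2*pi*r = 43.742188 * 2*pi*0.261 = 71.7333

71.7333 m


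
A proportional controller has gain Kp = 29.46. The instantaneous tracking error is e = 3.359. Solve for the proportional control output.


u_P = Kp * e = 29.46 * 3.359 = 98.9561

98.9561


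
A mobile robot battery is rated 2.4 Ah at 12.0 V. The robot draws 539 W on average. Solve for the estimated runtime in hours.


E = 2.4*12.0 = 28.8000 Wh
t = E/P = 28.8000/539 = 0.0534

0.0534 hours


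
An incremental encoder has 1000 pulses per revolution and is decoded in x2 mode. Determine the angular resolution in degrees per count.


resolution = 360 / (PPR * 2) = 360 / 2000 = 0.1800

0.1800 degrees


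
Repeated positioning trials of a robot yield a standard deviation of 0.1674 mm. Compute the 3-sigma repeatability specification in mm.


repeatability = 3*sigma = 3*0.1674 = 0.5022

0.5022 mm


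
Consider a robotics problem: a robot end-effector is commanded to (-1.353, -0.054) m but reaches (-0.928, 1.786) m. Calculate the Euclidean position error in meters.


dx = -0.928 - (-1.353) = 0.4250, dy = 1.786 - (-0.054) = 1.8400
err = sqrt(0.180625 + 3.385600) = 1.8884

1.8884 m


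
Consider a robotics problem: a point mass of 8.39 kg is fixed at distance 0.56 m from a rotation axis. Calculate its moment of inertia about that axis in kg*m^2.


I = m*r^2 = 8.39*0.56^2 = 2.6311

2.6311 kg*m^2


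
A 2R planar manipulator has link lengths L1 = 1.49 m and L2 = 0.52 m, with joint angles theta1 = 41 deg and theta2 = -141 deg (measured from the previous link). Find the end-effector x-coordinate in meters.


x = L1*cos(th1) + L2*cos(th1+th2) = 1.49*cos(41 deg) + 0.52*cos(-100 deg) = 1.0342

1.0342 m


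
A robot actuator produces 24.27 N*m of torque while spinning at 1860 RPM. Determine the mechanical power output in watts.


omega = 1860 * 2*pi/60 = 194.778745 rad/s
P = tau * omega = 24.27 * 194.778745 = 4727.2801

4727.2801 W


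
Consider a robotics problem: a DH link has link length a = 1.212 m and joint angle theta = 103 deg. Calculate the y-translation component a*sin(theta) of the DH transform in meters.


a*sin(theta) = 1.212*sin(103 deg) = 1.1809

1.1809 m


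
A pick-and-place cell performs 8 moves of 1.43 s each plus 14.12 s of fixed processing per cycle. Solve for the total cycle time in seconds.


T = 8*1.43 + 14.12 = 25.5600

25.5600 s


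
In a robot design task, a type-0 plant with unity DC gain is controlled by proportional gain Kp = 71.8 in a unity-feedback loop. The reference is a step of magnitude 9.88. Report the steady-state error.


e_ss = R/(1 + Kp) = 9.88/(1 + 71.8) = 9.88/72.8000 = 0.1357

0.1357


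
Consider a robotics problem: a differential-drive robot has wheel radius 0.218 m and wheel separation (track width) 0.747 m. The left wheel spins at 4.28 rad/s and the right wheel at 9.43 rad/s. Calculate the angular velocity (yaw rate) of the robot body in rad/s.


omega = r*(wR - wL)/L = 0.218*(9.43 - (4.28))/0.747 = 1.5029

1.5029 rad/s
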